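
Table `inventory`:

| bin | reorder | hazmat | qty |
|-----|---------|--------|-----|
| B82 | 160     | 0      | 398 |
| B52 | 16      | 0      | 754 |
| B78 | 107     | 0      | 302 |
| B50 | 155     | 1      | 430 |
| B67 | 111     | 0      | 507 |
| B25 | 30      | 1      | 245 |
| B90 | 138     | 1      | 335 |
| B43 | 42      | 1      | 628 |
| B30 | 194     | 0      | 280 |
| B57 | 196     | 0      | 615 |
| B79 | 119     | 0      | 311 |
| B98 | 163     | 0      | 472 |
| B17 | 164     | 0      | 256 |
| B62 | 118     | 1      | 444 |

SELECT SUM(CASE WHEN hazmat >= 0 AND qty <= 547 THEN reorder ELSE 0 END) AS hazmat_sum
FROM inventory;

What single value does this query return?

bin=B82: ✓ → 160
bin=B52: ✗
bin=B78: ✓ → 107
bin=B50: ✓ → 155
bin=B67: ✓ → 111
bin=B25: ✓ → 30
bin=B90: ✓ → 138
bin=B43: ✗
bin=B30: ✓ → 194
bin=B57: ✗
bin=B79: ✓ → 119
bin=B98: ✓ → 163
bin=B17: ✓ → 164
bin=B62: ✓ → 118
hazmat_sum = 160 + 107 + 155 + 111 + 30 + 138 + 194 + 119 + 163 + 164 + 118 = 1459

1459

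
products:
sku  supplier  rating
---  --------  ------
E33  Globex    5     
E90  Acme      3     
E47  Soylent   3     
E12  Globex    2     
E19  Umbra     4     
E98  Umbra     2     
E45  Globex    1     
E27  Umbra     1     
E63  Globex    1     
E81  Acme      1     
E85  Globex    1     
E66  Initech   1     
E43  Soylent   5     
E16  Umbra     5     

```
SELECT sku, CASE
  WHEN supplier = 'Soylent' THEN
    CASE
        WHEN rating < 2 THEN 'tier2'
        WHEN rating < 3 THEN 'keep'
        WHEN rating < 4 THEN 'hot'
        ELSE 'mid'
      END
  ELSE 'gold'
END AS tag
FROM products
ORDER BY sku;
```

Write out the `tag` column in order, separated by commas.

sku=E12: supplier='Globex' → outer ELSE → gold
sku=E16: supplier='Umbra' → outer ELSE → gold
sku=E19: supplier='Umbra' → outer ELSE → gold
sku=E27: supplier='Umbra' → outer ELSE → gold
sku=E33: supplier='Globex' → outer ELSE → gold
sku=E43: supplier='Soylent' → inner[ELSE] → mid
sku=E45: supplier='Globex' → outer ELSE → gold
sku=E47: supplier='Soylent' → inner[rating < 4] → hot
sku=E63: supplier='Globex' → outer ELSE → gold
sku=E66: supplier='Initech' → outer ELSE → gold
sku=E81: supplier='Acme' → outer ELSE → gold
sku=E85: supplier='Globex' → outer ELSE → gold
sku=E90: supplier='Acme' → outer ELSE → gold
sku=E98: supplier='Umbra' → outer ELSE → gold

gold, gold, gold, gold, gold, mid, gold, hot, gold, gold, gold, gold, gold, gold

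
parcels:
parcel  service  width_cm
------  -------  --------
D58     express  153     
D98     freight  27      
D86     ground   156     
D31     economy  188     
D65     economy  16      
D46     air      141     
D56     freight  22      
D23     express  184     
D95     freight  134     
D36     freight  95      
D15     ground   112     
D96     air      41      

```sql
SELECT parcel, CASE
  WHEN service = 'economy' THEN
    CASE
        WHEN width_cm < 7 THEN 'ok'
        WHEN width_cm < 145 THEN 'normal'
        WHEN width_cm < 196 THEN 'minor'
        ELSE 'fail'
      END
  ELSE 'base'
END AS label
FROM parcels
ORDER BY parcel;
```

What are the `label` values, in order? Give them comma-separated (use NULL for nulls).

base, base, minor, base, base, base, base, normal, base, base, base, base

parcel=D15: service='ground' → outer ELSE → base
parcel=D23: service='express' → outer ELSE → base
parcel=D31: service='economy' → inner[width_cm < 196] → minor
parcel=D36: service='freight' → outer ELSE → base
parcel=D46: service='air' → outer ELSE → base
parcel=D56: service='freight' → outer ELSE → base
parcel=D58: service='express' → outer ELSE → base
parcel=D65: service='economy' → inner[width_cm < 145] → normal
parcel=D86: service='ground' → outer ELSE → base
parcel=D95: service='freight' → outer ELSE → base
parcel=D96: service='air' → outer ELSE → base
parcel=D98: service='freight' → outer ELSE → base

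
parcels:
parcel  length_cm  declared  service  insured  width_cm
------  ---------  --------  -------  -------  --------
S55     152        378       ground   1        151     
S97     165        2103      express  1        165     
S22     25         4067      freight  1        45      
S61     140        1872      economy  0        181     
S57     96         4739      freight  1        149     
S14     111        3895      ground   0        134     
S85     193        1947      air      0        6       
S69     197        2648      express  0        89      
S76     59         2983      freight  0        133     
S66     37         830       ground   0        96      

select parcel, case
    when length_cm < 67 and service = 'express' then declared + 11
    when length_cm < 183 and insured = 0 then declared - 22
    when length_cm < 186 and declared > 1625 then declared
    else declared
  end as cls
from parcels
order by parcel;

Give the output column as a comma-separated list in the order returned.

3873, 4067, 378, 4739, 1850, 808, 2648, 2961, 1947, 2103

parcel=S14: length_cm < 183 and insured = 0 → 3873
parcel=S22: length_cm < 186 and declared > 1625 → 4067
parcel=S55: ELSE → 378
parcel=S57: length_cm < 186 and declared > 1625 → 4739
parcel=S61: length_cm < 183 and insured = 0 → 1850
parcel=S66: length_cm < 183 and insured = 0 → 808
parcel=S69: ELSE → 2648
parcel=S76: length_cm < 183 and insured = 0 → 2961
parcel=S85: ELSE → 1947
parcel=S97: length_cm < 186 and declared > 1625 → 2103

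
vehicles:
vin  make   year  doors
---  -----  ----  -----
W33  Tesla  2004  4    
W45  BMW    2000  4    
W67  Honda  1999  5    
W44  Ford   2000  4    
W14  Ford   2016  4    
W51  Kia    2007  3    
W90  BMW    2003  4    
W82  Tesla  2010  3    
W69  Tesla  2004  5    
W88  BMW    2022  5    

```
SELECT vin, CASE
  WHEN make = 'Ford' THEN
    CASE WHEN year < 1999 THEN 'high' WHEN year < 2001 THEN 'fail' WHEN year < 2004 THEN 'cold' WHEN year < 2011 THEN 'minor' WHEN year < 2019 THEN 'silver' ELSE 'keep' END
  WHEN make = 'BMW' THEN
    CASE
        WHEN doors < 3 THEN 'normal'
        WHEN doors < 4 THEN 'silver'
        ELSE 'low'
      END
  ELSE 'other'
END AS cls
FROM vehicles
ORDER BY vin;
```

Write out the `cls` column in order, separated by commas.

silver, other, fail, low, other, other, other, other, low, low

vin=W14: make='Ford' → inner[year < 2019] → silver
vin=W33: make='Tesla' → outer ELSE → other
vin=W44: make='Ford' → inner[year < 2001] → fail
vin=W45: make='BMW' → inner[ELSE] → low
vin=W51: make='Kia' → outer ELSE → other
vin=W67: make='Honda' → outer ELSE → other
vin=W69: make='Tesla' → outer ELSE → other
vin=W82: make='Tesla' → outer ELSE → other
vin=W88: make='BMW' → inner[ELSE] → low
vin=W90: make='BMW' → inner[ELSE] → low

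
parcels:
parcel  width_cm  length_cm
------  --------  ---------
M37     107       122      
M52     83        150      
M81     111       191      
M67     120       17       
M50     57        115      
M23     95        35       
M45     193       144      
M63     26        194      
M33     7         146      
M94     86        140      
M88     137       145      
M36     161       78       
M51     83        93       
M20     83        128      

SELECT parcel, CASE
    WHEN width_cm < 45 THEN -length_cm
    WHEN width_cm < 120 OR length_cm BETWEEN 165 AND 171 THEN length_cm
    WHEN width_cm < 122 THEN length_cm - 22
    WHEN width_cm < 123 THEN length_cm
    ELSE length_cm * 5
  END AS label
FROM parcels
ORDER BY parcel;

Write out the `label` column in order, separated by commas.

128, 35, -146, 390, 122, 720, 115, 93, 150, -194, -5, 191, 725, 140

parcel=M20: width_cm < 120 OR length_cm BETWEEN 165 AND 171 → 128
parcel=M23: width_cm < 120 OR length_cm BETWEEN 165 AND 171 → 35
parcel=M33: width_cm < 45 → -146
parcel=M36: ELSE → 390
parcel=M37: width_cm < 120 OR length_cm BETWEEN 165 AND 171 → 122
parcel=M45: ELSE → 720
parcel=M50: width_cm < 120 OR length_cm BETWEEN 165 AND 171 → 115
parcel=M51: width_cm < 120 OR length_cm BETWEEN 165 AND 171 → 93
parcel=M52: width_cm < 120 OR length_cm BETWEEN 165 AND 171 → 150
parcel=M63: width_cm < 45 → -194
parcel=M67: width_cm < 122 → -5
parcel=M81: width_cm < 120 OR length_cm BETWEEN 165 AND 171 → 191
parcel=M88: ELSE → 725
parcel=M94: width_cm < 120 OR length_cm BETWEEN 165 AND 171 → 140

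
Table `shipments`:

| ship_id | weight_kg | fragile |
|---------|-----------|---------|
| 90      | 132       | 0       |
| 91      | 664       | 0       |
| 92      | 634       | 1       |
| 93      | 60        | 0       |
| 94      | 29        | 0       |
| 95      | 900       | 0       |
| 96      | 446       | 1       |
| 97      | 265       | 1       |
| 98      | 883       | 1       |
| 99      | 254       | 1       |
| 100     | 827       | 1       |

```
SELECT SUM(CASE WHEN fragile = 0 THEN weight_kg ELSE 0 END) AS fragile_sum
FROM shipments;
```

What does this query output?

1785

ship_id=90: ✓ → 132
ship_id=91: ✓ → 664
ship_id=92: ✗
ship_id=93: ✓ → 60
ship_id=94: ✓ → 29
ship_id=95: ✓ → 900
ship_id=96: ✗
ship_id=97: ✗
ship_id=98: ✗
ship_id=99: ✗
ship_id=100: ✗
fragile_sum = 132 + 664 + 60 + 29 + 900 = 1785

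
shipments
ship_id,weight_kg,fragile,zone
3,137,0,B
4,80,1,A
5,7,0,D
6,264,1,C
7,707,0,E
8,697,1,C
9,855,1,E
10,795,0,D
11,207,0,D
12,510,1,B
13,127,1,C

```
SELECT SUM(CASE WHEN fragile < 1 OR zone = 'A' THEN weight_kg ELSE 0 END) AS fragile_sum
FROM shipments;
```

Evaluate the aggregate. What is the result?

ship_id=3: ✓ → 137
ship_id=4: ✓ → 80
ship_id=5: ✓ → 7
ship_id=6: ✗
ship_id=7: ✓ → 707
ship_id=8: ✗
ship_id=9: ✗
ship_id=10: ✓ → 795
ship_id=11: ✓ → 207
ship_id=12: ✗
ship_id=13: ✗
fragile_sum = 137 + 80 + 7 + 707 + 795 + 207 = 1933

1933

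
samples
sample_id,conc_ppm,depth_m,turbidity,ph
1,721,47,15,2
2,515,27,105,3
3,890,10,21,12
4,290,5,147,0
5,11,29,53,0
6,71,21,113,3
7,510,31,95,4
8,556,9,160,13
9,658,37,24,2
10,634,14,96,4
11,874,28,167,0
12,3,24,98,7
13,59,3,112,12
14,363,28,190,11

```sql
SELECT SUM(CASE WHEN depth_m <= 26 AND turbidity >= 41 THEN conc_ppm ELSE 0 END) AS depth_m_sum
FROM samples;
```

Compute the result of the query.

sample_id=1: ✗
sample_id=2: ✗
sample_id=3: ✗
sample_id=4: ✓ → 290
sample_id=5: ✗
sample_id=6: ✓ → 71
sample_id=7: ✗
sample_id=8: ✓ → 556
sample_id=9: ✗
sample_id=10: ✓ → 634
sample_id=11: ✗
sample_id=12: ✓ → 3
sample_id=13: ✓ → 59
sample_id=14: ✗
depth_m_sum = 290 + 71 + 556 + 634 + 3 + 59 = 1613

1613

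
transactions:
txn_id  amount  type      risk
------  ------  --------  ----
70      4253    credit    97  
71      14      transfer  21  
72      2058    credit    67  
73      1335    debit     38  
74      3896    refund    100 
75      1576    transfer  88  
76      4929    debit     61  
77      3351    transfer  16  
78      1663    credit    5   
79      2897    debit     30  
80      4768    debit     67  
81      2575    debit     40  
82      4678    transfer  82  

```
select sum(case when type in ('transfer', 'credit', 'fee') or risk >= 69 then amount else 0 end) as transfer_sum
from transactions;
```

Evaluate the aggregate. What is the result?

txn_id=70: ✓ → 4253
txn_id=71: ✓ → 14
txn_id=72: ✓ → 2058
txn_id=73: ✗
txn_id=74: ✓ → 3896
txn_id=75: ✓ → 1576
txn_id=76: ✗
txn_id=77: ✓ → 3351
txn_id=78: ✓ → 1663
txn_id=79: ✗
txn_id=80: ✗
txn_id=81: ✗
txn_id=82: ✓ → 4678
transfer_sum = 4253 + 14 + 2058 + 3896 + 1576 + 3351 + 1663 + 4678 = 21489

21489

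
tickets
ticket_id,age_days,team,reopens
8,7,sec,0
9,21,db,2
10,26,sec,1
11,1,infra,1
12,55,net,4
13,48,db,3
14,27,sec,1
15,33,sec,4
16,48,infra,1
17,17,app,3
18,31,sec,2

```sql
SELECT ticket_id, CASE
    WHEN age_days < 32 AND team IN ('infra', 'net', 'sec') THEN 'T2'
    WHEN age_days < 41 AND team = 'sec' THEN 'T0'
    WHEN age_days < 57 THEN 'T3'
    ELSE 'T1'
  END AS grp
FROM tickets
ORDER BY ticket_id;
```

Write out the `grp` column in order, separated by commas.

T2, T3, T2, T2, T3, T3, T2, T0, T3, T3, T2

ticket_id=8: age_days < 32 AND team IN ('infra', 'net', 'sec') → T2
ticket_id=9: age_days < 57 → T3
ticket_id=10: age_days < 32 AND team IN ('infra', 'net', 'sec') → T2
ticket_id=11: age_days < 32 AND team IN ('infra', 'net', 'sec') → T2
ticket_id=12: age_days < 57 → T3
ticket_id=13: age_days < 57 → T3
ticket_id=14: age_days < 32 AND team IN ('infra', 'net', 'sec') → T2
ticket_id=15: age_days < 41 AND team = 'sec' → T0
ticket_id=16: age_days < 57 → T3
ticket_id=17: age_days < 57 → T3
ticket_id=18: age_days < 32 AND team IN ('infra', 'net', 'sec') → T2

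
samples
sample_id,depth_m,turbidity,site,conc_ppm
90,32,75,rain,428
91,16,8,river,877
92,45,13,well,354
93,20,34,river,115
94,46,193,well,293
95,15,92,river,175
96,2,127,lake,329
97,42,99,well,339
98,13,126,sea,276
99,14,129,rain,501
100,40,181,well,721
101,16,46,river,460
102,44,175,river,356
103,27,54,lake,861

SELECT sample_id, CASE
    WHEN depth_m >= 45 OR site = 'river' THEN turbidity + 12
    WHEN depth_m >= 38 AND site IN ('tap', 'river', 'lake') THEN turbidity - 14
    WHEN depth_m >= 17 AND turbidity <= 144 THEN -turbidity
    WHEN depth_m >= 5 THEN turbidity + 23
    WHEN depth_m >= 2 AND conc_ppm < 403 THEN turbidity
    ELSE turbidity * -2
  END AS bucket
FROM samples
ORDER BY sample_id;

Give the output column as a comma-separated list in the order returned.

sample_id=90: depth_m >= 17 AND turbidity <= 144 → -75
sample_id=91: depth_m >= 45 OR site = 'river' → 20
sample_id=92: depth_m >= 45 OR site = 'river' → 25
sample_id=93: depth_m >= 45 OR site = 'river' → 46
sample_id=94: depth_m >= 45 OR site = 'river' → 205
sample_id=95: depth_m >= 45 OR site = 'river' → 104
sample_id=96: depth_m >= 2 AND conc_ppm < 403 → 127
sample_id=97: depth_m >= 17 AND turbidity <= 144 → -99
sample_id=98: depth_m >= 5 → 149
sample_id=99: depth_m >= 5 → 152
sample_id=100: depth_m >= 5 → 204
sample_id=101: depth_m >= 45 OR site = 'river' → 58
sample_id=102: depth_m >= 45 OR site = 'river' → 187
sample_id=103: depth_m >= 17 AND turbidity <= 144 → -54

-75, 20, 25, 46, 205, 104, 127, -99, 149, 152, 204, 58, 187, -54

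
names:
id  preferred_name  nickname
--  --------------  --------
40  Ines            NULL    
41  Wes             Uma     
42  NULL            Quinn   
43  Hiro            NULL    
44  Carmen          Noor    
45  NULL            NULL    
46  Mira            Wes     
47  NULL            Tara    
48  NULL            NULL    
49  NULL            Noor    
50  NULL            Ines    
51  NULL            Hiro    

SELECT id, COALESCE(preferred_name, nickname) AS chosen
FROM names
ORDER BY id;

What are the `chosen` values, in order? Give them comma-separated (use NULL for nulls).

Ines, Wes, Quinn, Hiro, Carmen, NULL, Mira, Tara, NULL, Noor, Ines, Hiro

id=40: preferred_name=Ines → Ines
id=41: preferred_name=Wes → Wes
id=42: preferred_name=NULL, nickname=Quinn → Quinn
id=43: preferred_name=Hiro → Hiro
id=44: preferred_name=Carmen → Carmen
id=45: preferred_name=NULL, nickname=NULL (all NULL) → NULL
id=46: preferred_name=Mira → Mira
id=47: preferred_name=NULL, nickname=Tara → Tara
id=48: preferred_name=NULL, nickname=NULL (all NULL) → NULL
id=49: preferred_name=NULL, nickname=Noor → Noor
id=50: preferred_name=NULL, nickname=Ines → Ines
id=51: preferred_name=NULL, nickname=Hiro → Hiro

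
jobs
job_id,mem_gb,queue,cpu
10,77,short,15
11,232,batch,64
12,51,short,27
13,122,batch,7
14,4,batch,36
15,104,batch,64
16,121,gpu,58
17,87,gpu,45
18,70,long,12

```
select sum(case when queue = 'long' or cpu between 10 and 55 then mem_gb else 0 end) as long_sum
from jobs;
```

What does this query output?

289

job_id=10: ✓ → 77
job_id=11: ✗
job_id=12: ✓ → 51
job_id=13: ✗
job_id=14: ✓ → 4
job_id=15: ✗
job_id=16: ✗
job_id=17: ✓ → 87
job_id=18: ✓ → 70
long_sum = 77 + 51 + 4 + 87 + 70 = 289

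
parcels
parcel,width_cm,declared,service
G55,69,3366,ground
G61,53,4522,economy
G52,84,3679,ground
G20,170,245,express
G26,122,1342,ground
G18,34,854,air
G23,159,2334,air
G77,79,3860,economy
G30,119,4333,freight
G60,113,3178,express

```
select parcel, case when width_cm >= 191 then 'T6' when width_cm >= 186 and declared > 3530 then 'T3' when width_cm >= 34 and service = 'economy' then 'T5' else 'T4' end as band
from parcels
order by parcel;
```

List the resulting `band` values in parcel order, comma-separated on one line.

T4, T4, T4, T4, T4, T4, T4, T4, T5, T5

parcel=G18: ELSE → T4
parcel=G20: ELSE → T4
parcel=G23: ELSE → T4
parcel=G26: ELSE → T4
parcel=G30: ELSE → T4
parcel=G52: ELSE → T4
parcel=G55: ELSE → T4
parcel=G60: ELSE → T4
parcel=G61: width_cm >= 34 and service = 'economy' → T5
parcel=G77: width_cm >= 34 and service = 'economy' → T5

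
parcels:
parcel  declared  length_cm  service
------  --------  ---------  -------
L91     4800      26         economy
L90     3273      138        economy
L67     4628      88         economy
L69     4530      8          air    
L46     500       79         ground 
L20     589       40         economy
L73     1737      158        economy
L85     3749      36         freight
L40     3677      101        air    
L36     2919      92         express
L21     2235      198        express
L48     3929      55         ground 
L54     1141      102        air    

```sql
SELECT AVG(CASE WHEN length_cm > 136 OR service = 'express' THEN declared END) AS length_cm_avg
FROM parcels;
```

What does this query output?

parcel=L91: ✗
parcel=L90: ✓ → 3273
parcel=L67: ✗
parcel=L69: ✗
parcel=L46: ✗
parcel=L20: ✗
parcel=L73: ✓ → 1737
parcel=L85: ✗
parcel=L40: ✗
parcel=L36: ✓ → 2919
parcel=L21: ✓ → 2235
parcel=L48: ✗
parcel=L54: ✗
length_cm_avg = (3273 + 1737 + 2919 + 2235) / 4 = 2541

2541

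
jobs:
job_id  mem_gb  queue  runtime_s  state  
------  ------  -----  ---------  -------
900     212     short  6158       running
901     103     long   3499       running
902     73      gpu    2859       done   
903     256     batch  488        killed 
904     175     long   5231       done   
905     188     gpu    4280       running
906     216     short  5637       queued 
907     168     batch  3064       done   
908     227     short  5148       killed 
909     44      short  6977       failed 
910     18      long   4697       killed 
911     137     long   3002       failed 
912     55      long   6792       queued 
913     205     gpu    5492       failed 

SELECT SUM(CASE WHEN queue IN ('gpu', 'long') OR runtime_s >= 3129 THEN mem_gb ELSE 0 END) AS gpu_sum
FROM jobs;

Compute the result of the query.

1653

job_id=900: ✓ → 212
job_id=901: ✓ → 103
job_id=902: ✓ → 73
job_id=903: ✗
job_id=904: ✓ → 175
job_id=905: ✓ → 188
job_id=906: ✓ → 216
job_id=907: ✗
job_id=908: ✓ → 227
job_id=909: ✓ → 44
job_id=910: ✓ → 18
job_id=911: ✓ → 137
job_id=912: ✓ → 55
job_id=913: ✓ → 205
gpu_sum = 212 + 103 + 73 + 175 + 188 + 216 + 227 + 44 + 18 + 137 + 55 + 205 = 1653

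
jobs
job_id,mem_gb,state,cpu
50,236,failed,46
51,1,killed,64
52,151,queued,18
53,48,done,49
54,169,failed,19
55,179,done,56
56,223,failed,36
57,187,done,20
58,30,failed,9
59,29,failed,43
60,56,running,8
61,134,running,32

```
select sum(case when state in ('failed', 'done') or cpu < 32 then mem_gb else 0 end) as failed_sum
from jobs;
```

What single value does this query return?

job_id=50: ✓ → 236
job_id=51: ✗
job_id=52: ✓ → 151
job_id=53: ✓ → 48
job_id=54: ✓ → 169
job_id=55: ✓ → 179
job_id=56: ✓ → 223
job_id=57: ✓ → 187
job_id=58: ✓ → 30
job_id=59: ✓ → 29
job_id=60: ✓ → 56
job_id=61: ✗
failed_sum = 236 + 151 + 48 + 169 + 179 + 223 + 187 + 30 + 29 + 56 = 1308

1308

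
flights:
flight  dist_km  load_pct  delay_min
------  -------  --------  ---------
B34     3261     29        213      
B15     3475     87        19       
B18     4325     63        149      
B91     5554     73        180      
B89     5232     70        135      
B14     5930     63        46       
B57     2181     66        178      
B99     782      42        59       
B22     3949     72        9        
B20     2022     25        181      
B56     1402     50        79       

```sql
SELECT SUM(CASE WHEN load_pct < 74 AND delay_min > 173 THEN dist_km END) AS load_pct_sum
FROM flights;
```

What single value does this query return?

13018

flight=B34: ✓ → 3261
flight=B15: ✗
flight=B18: ✗
flight=B91: ✓ → 5554
flight=B89: ✗
flight=B14: ✗
flight=B57: ✓ → 2181
flight=B99: ✗
flight=B22: ✗
flight=B20: ✓ → 2022
flight=B56: ✗
load_pct_sum = 3261 + 5554 + 2181 + 2022 = 13018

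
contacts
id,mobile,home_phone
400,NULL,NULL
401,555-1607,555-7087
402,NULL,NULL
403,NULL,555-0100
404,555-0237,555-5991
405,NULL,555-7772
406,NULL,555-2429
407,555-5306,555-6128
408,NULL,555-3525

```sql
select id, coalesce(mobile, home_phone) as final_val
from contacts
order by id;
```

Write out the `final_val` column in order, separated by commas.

id=400: mobile=NULL, home_phone=NULL (all NULL) → NULL
id=401: mobile=555-1607 → 555-1607
id=402: mobile=NULL, home_phone=NULL (all NULL) → NULL
id=403: mobile=NULL, home_phone=555-0100 → 555-0100
id=404: mobile=555-0237 → 555-0237
id=405: mobile=NULL, home_phone=555-7772 → 555-7772
id=406: mobile=NULL, home_phone=555-2429 → 555-2429
id=407: mobile=555-5306 → 555-5306
id=408: mobile=NULL, home_phone=555-3525 → 555-3525

NULL, 555-1607, NULL, 555-0100, 555-0237, 555-7772, 555-2429, 555-5306, 555-3525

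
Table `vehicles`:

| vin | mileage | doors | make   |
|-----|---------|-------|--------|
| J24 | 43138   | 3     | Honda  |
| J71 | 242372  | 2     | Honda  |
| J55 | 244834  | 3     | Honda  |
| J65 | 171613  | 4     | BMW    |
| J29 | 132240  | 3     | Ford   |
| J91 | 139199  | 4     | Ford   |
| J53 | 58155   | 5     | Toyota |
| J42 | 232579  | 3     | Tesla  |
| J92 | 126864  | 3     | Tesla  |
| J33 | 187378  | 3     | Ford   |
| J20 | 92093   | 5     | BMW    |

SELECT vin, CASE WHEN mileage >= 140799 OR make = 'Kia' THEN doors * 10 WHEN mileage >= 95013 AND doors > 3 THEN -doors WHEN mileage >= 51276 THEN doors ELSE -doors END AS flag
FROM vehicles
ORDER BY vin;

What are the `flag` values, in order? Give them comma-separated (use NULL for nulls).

vin=J20: mileage >= 51276 → 5
vin=J24: ELSE → -3
vin=J29: mileage >= 51276 → 3
vin=J33: mileage >= 140799 OR make = 'Kia' → 30
vin=J42: mileage >= 140799 OR make = 'Kia' → 30
vin=J53: mileage >= 51276 → 5
vin=J55: mileage >= 140799 OR make = 'Kia' → 30
vin=J65: mileage >= 140799 OR make = 'Kia' → 40
vin=J71: mileage >= 140799 OR make = 'Kia' → 20
vin=J91: mileage >= 95013 AND doors > 3 → -4
vin=J92: mileage >= 51276 → 3

5, -3, 3, 30, 30, 5, 30, 40, 20, -4, 3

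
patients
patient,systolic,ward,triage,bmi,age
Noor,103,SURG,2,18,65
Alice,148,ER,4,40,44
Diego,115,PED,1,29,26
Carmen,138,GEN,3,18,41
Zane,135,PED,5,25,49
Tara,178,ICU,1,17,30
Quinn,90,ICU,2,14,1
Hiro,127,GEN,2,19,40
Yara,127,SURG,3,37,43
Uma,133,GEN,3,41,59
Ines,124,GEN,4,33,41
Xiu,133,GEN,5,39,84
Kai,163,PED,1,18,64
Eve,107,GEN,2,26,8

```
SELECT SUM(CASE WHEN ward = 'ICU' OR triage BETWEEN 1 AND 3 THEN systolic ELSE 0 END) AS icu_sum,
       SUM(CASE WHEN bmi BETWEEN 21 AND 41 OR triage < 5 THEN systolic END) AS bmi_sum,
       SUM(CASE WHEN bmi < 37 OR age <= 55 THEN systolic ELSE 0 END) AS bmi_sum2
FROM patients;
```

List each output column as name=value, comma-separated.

[icu_sum: ward = 'ICU' OR triage BETWEEN 1 AND 3]
patient=Noor: ✓ → 103
patient=Alice: ✗
patient=Diego: ✓ → 115
patient=Carmen: ✓ → 138
patient=Zane: ✗
patient=Tara: ✓ → 178
patient=Quinn: ✓ → 90
patient=Hiro: ✓ → 127
patient=Yara: ✓ → 127
patient=Uma: ✓ → 133
patient=Ines: ✗
patient=Xiu: ✗
patient=Kai: ✓ → 163
patient=Eve: ✓ → 107
icu_sum = 103 + 115 + 138 + 178 + 90 + 127 + 127 + 133 + 163 + 107 = 1281
—
[bmi_sum: bmi BETWEEN 21 AND 41 OR triage < 5]
patient=Noor: ✓ → 103
patient=Alice: ✓ → 148
patient=Diego: ✓ → 115
patient=Carmen: ✓ → 138
patient=Zane: ✓ → 135
patient=Tara: ✓ → 178
patient=Quinn: ✓ → 90
patient=Hiro: ✓ → 127
patient=Yara: ✓ → 127
patient=Uma: ✓ → 133
patient=Ines: ✓ → 124
patient=Xiu: ✓ → 133
patient=Kai: ✓ → 163
patient=Eve: ✓ → 107
bmi_sum = 103 + 148 + 115 + 138 + 135 + 178 + 90 + 127 + 127 + 133 + 124 + 133 + 163 + 107 = 1821
—
[bmi_sum2: bmi < 37 OR age <= 55]
patient=Noor: ✓ → 103
patient=Alice: ✓ → 148
patient=Diego: ✓ → 115
patient=Carmen: ✓ → 138
patient=Zane: ✓ → 135
patient=Tara: ✓ → 178
patient=Quinn: ✓ → 90
patient=Hiro: ✓ → 127
patient=Yara: ✓ → 127
patient=Uma: ✗
patient=Ines: ✓ → 124
patient=Xiu: ✗
patient=Kai: ✓ → 163
patient=Eve: ✓ → 107
bmi_sum2 = 103 + 148 + 115 + 138 + 135 + 178 + 90 + 127 + 127 + 124 + 163 + 107 = 1555

icu_sum=1281, bmi_sum=1821, bmi_sum2=1555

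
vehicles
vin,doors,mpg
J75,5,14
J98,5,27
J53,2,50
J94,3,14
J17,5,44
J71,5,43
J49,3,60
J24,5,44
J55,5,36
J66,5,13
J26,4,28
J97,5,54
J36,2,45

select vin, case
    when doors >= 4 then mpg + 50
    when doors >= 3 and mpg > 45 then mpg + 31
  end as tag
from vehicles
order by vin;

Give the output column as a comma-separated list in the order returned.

94, 94, 78, NULL, 91, NULL, 86, 63, 93, 64, NULL, 104, 77

vin=J17: doors >= 4 → 94
vin=J24: doors >= 4 → 94
vin=J26: doors >= 4 → 78
vin=J36: (no match → NULL) → NULL
vin=J49: doors >= 3 and mpg > 45 → 91
vin=J53: (no match → NULL) → NULL
vin=J55: doors >= 4 → 86
vin=J66: doors >= 4 → 63
vin=J71: doors >= 4 → 93
vin=J75: doors >= 4 → 64
vin=J94: (no match → NULL) → NULL
vin=J97: doors >= 4 → 104
vin=J98: doors >= 4 → 77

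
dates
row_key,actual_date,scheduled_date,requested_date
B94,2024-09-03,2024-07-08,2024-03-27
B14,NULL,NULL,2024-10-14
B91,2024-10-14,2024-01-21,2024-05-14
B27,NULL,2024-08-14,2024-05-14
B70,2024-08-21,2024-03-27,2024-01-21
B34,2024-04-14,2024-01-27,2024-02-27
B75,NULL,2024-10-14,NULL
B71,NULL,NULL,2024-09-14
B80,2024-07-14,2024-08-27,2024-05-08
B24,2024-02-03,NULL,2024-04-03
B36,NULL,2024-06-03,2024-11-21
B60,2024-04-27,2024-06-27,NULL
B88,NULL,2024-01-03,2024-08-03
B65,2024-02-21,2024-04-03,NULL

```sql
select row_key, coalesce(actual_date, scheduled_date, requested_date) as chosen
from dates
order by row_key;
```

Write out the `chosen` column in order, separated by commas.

2024-10-14, 2024-02-03, 2024-08-14, 2024-04-14, 2024-06-03, 2024-04-27, 2024-02-21, 2024-08-21, 2024-09-14, 2024-10-14, 2024-07-14, 2024-01-03, 2024-10-14, 2024-09-03

row_key=B14: actual_date=NULL, scheduled_date=NULL, requested_date=2024-10-14 → 2024-10-14
row_key=B24: actual_date=2024-02-03 → 2024-02-03
row_key=B27: actual_date=NULL, scheduled_date=2024-08-14 → 2024-08-14
row_key=B34: actual_date=2024-04-14 → 2024-04-14
row_key=B36: actual_date=NULL, scheduled_date=2024-06-03 → 2024-06-03
row_key=B60: actual_date=2024-04-27 → 2024-04-27
row_key=B65: actual_date=2024-02-21 → 2024-02-21
row_key=B70: actual_date=2024-08-21 → 2024-08-21
row_key=B71: actual_date=NULL, scheduled_date=NULL, requested_date=2024-09-14 → 2024-09-14
row_key=B75: actual_date=NULL, scheduled_date=2024-10-14 → 2024-10-14
row_key=B80: actual_date=2024-07-14 → 2024-07-14
row_key=B88: actual_date=NULL, scheduled_date=2024-01-03 → 2024-01-03
row_key=B91: actual_date=2024-10-14 → 2024-10-14
row_key=B94: actual_date=2024-09-03 → 2024-09-03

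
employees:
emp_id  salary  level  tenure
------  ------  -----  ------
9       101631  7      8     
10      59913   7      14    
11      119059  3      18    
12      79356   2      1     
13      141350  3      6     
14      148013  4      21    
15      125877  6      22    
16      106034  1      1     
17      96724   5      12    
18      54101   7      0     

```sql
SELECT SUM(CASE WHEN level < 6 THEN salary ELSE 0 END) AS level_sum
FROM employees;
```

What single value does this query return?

emp_id=9: ✗
emp_id=10: ✗
emp_id=11: ✓ → 119059
emp_id=12: ✓ → 79356
emp_id=13: ✓ → 141350
emp_id=14: ✓ → 148013
emp_id=15: ✗
emp_id=16: ✓ → 106034
emp_id=17: ✓ → 96724
emp_id=18: ✗
level_sum = 119059 + 79356 + 141350 + 148013 + 106034 + 96724 = 690536

690536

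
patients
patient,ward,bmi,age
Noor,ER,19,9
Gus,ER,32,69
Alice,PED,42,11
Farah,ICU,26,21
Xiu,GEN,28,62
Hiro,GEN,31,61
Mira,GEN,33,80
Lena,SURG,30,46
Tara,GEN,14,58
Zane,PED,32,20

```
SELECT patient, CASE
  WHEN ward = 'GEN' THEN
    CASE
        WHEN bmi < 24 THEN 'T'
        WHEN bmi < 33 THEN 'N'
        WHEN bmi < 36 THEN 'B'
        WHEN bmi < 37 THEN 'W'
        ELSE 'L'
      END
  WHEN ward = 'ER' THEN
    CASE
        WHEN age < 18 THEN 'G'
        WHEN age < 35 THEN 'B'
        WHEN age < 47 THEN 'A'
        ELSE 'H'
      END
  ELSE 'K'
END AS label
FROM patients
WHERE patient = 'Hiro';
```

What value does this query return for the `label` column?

N

patient = Hiro: ward=GEN, bmi=31, age=61.
ward='GEN' → inner[bmi < 33] → N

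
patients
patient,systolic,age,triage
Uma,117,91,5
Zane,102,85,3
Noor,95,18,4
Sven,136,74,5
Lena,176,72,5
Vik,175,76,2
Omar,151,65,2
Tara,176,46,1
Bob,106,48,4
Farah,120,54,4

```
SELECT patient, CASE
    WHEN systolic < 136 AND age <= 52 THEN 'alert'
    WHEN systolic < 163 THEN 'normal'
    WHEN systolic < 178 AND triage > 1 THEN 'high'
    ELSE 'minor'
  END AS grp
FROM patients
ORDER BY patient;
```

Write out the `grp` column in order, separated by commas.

patient=Bob: systolic < 136 AND age <= 52 → alert
patient=Farah: systolic < 163 → normal
patient=Lena: systolic < 178 AND triage > 1 → high
patient=Noor: systolic < 136 AND age <= 52 → alert
patient=Omar: systolic < 163 → normal
patient=Sven: systolic < 163 → normal
patient=Tara: ELSE → minor
patient=Uma: systolic < 163 → normal
patient=Vik: systolic < 178 AND triage > 1 → high
patient=Zane: systolic < 163 → normal

alert, normal, high, alert, normal, normal, minor, normal, high, normal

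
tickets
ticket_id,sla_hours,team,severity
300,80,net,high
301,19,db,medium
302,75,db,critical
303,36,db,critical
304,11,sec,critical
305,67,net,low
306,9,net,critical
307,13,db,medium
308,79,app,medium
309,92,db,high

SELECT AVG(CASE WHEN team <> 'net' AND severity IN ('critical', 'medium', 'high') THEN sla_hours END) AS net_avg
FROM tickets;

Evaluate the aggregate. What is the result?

ticket_id=300: ✗
ticket_id=301: ✓ → 19
ticket_id=302: ✓ → 75
ticket_id=303: ✓ → 36
ticket_id=304: ✓ → 11
ticket_id=305: ✗
ticket_id=306: ✗
ticket_id=307: ✓ → 13
ticket_id=308: ✓ → 79
ticket_id=309: ✓ → 92
net_avg = (19 + 75 + 36 + 11 + 13 + 79 + 92) / 7 = 46.4285714286

46.4285714286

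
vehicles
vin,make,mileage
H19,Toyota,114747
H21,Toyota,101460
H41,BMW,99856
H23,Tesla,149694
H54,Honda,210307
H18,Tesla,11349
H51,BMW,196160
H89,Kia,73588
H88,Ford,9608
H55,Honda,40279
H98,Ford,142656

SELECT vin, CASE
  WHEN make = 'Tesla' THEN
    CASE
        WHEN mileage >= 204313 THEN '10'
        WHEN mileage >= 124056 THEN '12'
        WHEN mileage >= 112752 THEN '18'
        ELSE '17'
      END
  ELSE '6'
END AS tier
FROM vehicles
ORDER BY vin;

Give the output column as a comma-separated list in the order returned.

vin=H18: make='Tesla' → inner[ELSE] → 17
vin=H19: make='Toyota' → outer ELSE → 6
vin=H21: make='Toyota' → outer ELSE → 6
vin=H23: make='Tesla' → inner[mileage >= 124056] → 12
vin=H41: make='BMW' → outer ELSE → 6
vin=H51: make='BMW' → outer ELSE → 6
vin=H54: make='Honda' → outer ELSE → 6
vin=H55: make='Honda' → outer ELSE → 6
vin=H88: make='Ford' → outer ELSE → 6
vin=H89: make='Kia' → outer ELSE → 6
vin=H98: make='Ford' → outer ELSE → 6

17, 6, 6, 12, 6, 6, 6, 6, 6, 6, 6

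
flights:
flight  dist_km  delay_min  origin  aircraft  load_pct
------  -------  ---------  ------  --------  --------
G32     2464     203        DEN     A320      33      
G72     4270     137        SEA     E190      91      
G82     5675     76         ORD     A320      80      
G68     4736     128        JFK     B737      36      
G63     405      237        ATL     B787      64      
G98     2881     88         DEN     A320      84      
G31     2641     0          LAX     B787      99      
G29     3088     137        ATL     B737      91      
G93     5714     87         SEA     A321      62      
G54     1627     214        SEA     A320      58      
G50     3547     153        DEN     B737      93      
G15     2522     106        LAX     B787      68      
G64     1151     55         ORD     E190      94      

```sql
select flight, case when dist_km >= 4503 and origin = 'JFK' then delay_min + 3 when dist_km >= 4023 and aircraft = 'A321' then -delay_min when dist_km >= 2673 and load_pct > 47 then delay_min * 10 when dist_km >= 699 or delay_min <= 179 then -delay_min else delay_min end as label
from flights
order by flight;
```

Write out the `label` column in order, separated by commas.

-106, 1370, 0, -203, 1530, -214, 237, -55, 131, 1370, 760, -87, 880

flight=G15: dist_km >= 699 or delay_min <= 179 → -106
flight=G29: dist_km >= 2673 and load_pct > 47 → 1370
flight=G31: dist_km >= 699 or delay_min <= 179 → 0
flight=G32: dist_km >= 699 or delay_min <= 179 → -203
flight=G50: dist_km >= 2673 and load_pct > 47 → 1530
flight=G54: dist_km >= 699 or delay_min <= 179 → -214
flight=G63: ELSE → 237
flight=G64: dist_km >= 699 or delay_min <= 179 → -55
flight=G68: dist_km >= 4503 and origin = 'JFK' → 131
flight=G72: dist_km >= 2673 and load_pct > 47 → 1370
flight=G82: dist_km >= 2673 and load_pct > 47 → 760
flight=G93: dist_km >= 4023 and aircraft = 'A321' → -87
flight=G98: dist_km >= 2673 and load_pct > 47 → 880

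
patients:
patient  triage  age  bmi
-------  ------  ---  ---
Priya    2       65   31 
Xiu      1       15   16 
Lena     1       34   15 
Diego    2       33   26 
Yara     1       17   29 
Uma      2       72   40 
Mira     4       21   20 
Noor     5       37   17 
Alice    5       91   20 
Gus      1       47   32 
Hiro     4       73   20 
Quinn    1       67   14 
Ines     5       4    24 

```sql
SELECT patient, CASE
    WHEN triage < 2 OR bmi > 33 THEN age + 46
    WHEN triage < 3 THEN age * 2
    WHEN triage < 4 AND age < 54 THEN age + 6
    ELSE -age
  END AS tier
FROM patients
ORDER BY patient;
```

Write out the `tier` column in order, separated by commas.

patient=Alice: ELSE → -91
patient=Diego: triage < 3 → 66
patient=Gus: triage < 2 OR bmi > 33 → 93
patient=Hiro: ELSE → -73
patient=Ines: ELSE → -4
patient=Lena: triage < 2 OR bmi > 33 → 80
patient=Mira: ELSE → -21
patient=Noor: ELSE → -37
patient=Priya: triage < 3 → 130
patient=Quinn: triage < 2 OR bmi > 33 → 113
patient=Uma: triage < 2 OR bmi > 33 → 118
patient=Xiu: triage < 2 OR bmi > 33 → 61
patient=Yara: triage < 2 OR bmi > 33 → 63

-91, 66, 93, -73, -4, 80, -21, -37, 130, 113, 118, 61, 63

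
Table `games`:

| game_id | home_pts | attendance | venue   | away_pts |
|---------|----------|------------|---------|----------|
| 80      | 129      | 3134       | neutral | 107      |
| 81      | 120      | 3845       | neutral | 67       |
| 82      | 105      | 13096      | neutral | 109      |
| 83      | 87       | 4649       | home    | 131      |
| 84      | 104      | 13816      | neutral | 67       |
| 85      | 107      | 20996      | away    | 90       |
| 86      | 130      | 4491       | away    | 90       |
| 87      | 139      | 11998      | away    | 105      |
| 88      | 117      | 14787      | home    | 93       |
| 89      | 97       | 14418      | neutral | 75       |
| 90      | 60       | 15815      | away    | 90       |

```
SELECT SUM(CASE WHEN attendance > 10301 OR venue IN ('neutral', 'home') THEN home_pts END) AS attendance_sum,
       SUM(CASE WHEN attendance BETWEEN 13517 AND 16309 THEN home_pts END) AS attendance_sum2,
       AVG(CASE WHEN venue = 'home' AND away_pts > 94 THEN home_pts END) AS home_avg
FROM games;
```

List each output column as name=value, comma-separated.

[attendance_sum: attendance > 10301 OR venue IN ('neutral', 'home')]
game_id=80: ✓ → 129
game_id=81: ✓ → 120
game_id=82: ✓ → 105
game_id=83: ✓ → 87
game_id=84: ✓ → 104
game_id=85: ✓ → 107
game_id=86: ✗
game_id=87: ✓ → 139
game_id=88: ✓ → 117
game_id=89: ✓ → 97
game_id=90: ✓ → 60
attendance_sum = 129 + 120 + 105 + 87 + 104 + 107 + 139 + 117 + 97 + 60 = 1065
—
[attendance_sum2: attendance BETWEEN 13517 AND 16309]
game_id=80: ✗
game_id=81: ✗
game_id=82: ✗
game_id=83: ✗
game_id=84: ✓ → 104
game_id=85: ✗
game_id=86: ✗
game_id=87: ✗
game_id=88: ✓ → 117
game_id=89: ✓ → 97
game_id=90: ✓ → 60
attendance_sum2 = 104 + 117 + 97 + 60 = 378
—
[home_avg: venue = 'home' AND away_pts > 94]
game_id=80: ✗
game_id=81: ✗
game_id=82: ✗
game_id=83: ✓ → 87
game_id=84: ✗
game_id=85: ✗
game_id=86: ✗
game_id=87: ✗
game_id=88: ✗
game_id=89: ✗
game_id=90: ✗
home_avg = 87

attendance_sum=1065, attendance_sum2=378, home_avg=87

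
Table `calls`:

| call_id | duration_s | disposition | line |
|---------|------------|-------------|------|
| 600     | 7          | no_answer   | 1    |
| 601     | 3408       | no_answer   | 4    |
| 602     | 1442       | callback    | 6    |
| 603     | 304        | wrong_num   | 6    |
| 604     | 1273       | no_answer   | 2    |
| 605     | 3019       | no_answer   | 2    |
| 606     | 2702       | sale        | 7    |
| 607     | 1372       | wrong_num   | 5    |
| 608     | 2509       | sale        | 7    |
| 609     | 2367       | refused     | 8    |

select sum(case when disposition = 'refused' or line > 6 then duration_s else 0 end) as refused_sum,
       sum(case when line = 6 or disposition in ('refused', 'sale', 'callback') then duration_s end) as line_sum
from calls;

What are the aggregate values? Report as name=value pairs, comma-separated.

refused_sum=7578, line_sum=9324

[refused_sum: disposition = 'refused' or line > 6]
call_id=600: ✗
call_id=601: ✗
call_id=602: ✗
call_id=603: ✗
call_id=604: ✗
call_id=605: ✗
call_id=606: ✓ → 2702
call_id=607: ✗
call_id=608: ✓ → 2509
call_id=609: ✓ → 2367
refused_sum = 2702 + 2509 + 2367 = 7578
—
[line_sum: line = 6 or disposition in ('refused', 'sale', 'callback')]
call_id=600: ✗
call_id=601: ✗
call_id=602: ✓ → 1442
call_id=603: ✓ → 304
call_id=604: ✗
call_id=605: ✗
call_id=606: ✓ → 2702
call_id=607: ✗
call_id=608: ✓ → 2509
call_id=609: ✓ → 2367
line_sum = 1442 + 304 + 2702 + 2509 + 2367 = 9324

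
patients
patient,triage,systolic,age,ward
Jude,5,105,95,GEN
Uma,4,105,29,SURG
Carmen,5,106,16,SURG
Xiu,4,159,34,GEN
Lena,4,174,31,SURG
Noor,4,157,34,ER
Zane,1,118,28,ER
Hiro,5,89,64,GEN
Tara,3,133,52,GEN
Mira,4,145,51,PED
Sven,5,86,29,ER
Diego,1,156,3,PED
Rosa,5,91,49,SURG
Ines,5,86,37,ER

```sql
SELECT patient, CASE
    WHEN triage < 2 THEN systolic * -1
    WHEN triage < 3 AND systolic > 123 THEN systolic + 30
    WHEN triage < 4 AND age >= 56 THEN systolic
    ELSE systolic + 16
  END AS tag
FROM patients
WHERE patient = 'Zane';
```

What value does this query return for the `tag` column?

patient = Zane: triage=1, systolic=118, age=28, ward=ER.
triage < 2 → true → -118

-118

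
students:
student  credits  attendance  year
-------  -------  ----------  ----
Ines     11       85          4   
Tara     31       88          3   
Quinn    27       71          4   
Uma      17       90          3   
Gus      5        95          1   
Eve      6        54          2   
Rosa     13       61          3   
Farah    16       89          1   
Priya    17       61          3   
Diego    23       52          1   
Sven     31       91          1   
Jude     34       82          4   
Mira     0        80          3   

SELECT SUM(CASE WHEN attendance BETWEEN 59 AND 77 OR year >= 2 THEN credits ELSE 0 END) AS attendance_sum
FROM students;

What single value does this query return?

156

student=Ines: ✓ → 11
student=Tara: ✓ → 31
student=Quinn: ✓ → 27
student=Uma: ✓ → 17
student=Gus: ✗
student=Eve: ✓ → 6
student=Rosa: ✓ → 13
student=Farah: ✗
student=Priya: ✓ → 17
student=Diego: ✗
student=Sven: ✗
student=Jude: ✓ → 34
student=Mira: ✓ → 0
attendance_sum = 11 + 31 + 27 + 17 + 6 + 13 + 17 + 34 = 156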